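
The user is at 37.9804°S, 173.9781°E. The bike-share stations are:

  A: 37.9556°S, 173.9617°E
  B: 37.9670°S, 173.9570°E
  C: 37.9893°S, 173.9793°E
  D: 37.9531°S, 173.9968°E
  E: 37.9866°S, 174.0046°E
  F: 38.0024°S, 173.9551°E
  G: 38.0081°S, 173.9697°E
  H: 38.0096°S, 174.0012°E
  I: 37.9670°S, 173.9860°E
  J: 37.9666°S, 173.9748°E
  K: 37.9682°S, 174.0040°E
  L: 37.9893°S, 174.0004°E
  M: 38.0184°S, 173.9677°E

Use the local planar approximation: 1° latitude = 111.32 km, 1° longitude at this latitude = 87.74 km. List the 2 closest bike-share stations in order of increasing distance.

Distances from 37.9804°S, 173.9781°E:
A: √((0.0248·111.32)² + (-0.0164·87.74)²) = √(7.621663 + 2.070537) = 3.1132 km
B: √((0.0134·111.32)² + (-0.0211·87.74)²) = √(2.225133 + 3.427364) = 2.3775 km
C: √((-0.0089·111.32)² + (0.0012·87.74)²) = √(0.981582 + 0.011086) = 0.9963 km
D: √((0.0273·111.32)² + (0.0187·87.74)²) = √(9.235740 + 2.692021) = 3.4537 km
E: √((-0.0062·111.32)² + (0.0265·87.74)²) = √(0.476354 + 5.406137) = 2.4254 km
F: √((-0.0220·111.32)² + (-0.0230·87.74)²) = √(5.997797 + 4.072405) = 3.1734 km
G: √((-0.0277·111.32)² + (-0.0084·87.74)²) = √(9.508367 + 0.543193) = 3.1704 km
H: √((-0.0292·111.32)² + (0.0231·87.74)²) = √(10.566036 + 4.107894) = 3.8307 km
I: √((0.0134·111.32)² + (0.0079·87.74)²) = √(2.225133 + 0.480451) = 1.6449 km
J: √((0.0138·111.32)² + (-0.0033·87.74)²) = √(2.359960 + 0.083835) = 1.5633 km
K: √((0.0122·111.32)² + (0.0259·87.74)²) = √(1.844446 + 5.164102) = 2.6474 km
L: √((-0.0089·111.32)² + (0.0223·87.74)²) = √(0.981582 + 3.828291) = 2.1931 km
M: √((-0.0380·111.32)² + (-0.0104·87.74)²) = √(17.894254 + 0.832649) = 4.3275 km
Sorted: C (0.9963 km) < J (1.5633 km) < I (1.6449 km) < L (2.1931 km) < …

C, J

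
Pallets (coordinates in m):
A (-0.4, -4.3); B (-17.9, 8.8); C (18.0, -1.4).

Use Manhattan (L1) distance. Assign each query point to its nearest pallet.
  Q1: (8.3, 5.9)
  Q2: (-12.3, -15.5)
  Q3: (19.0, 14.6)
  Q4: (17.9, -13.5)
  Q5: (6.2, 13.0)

Q1→C; Q2→A; Q3→C; Q4→C; Q5→A

Q1 at (8.3, 5.9):
  A: 18.9000 m
  B: 29.1000 m
  C: 17.0000 m
  → nearest: C (17.0000 m)
Q2 at (-12.3, -15.5):
  A: 23.1000 m
  B: 29.9000 m
  C: 44.4000 m
  → nearest: A (23.1000 m)
Q3 at (19.0, 14.6):
  A: 38.3000 m
  B: 42.7000 m
  C: 17.0000 m
  → nearest: C (17.0000 m)
Q4 at (17.9, -13.5):
  A: 27.5000 m
  B: 58.1000 m
  C: 12.2000 m
  → nearest: C (12.2000 m)
Q5 at (6.2, 13.0):
  A: 23.9000 m
  B: 28.3000 m
  C: 26.2000 m
  → nearest: A (23.9000 m)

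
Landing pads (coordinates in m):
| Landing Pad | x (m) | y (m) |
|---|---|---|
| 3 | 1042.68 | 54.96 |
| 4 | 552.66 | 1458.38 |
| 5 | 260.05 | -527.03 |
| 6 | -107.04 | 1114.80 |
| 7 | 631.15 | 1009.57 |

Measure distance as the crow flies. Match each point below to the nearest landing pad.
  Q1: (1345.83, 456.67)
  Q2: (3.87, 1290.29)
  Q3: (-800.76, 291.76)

Q1→3; Q2→6; Q3→6

Q1 at (1345.83, 456.67):
  3: 503.26 m
  4: 1277.71 m
  5: 1465.12 m
  6: 1594.98 m
  7: 903.59 m
  → nearest: 3 (503.26 m)
Q2 at (3.87, 1290.29):
  3: 1614.05 m
  4: 573.96 m
  5: 1835.29 m
  6: 207.60 m
  7: 687.23 m
  → nearest: 6 (207.60 m)
Q3 at (-800.76, 291.76):
  3: 1858.59 m
  4: 1786.83 m
  5: 1340.05 m
  6: 1076.40 m
  7: 1601.75 m
  → nearest: 6 (1076.40 m)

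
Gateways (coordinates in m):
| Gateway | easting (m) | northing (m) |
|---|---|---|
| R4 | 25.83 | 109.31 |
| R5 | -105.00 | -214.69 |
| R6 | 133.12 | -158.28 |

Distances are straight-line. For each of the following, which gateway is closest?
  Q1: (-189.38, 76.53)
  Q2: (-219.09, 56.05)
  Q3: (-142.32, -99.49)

Q1 at (-189.38, 76.53):
  R4: 217.69 m
  R5: 303.20 m
  R6: 398.93 m
  → nearest: R4 (217.69 m)
Q2 at (-219.09, 56.05):
  R4: 250.64 m
  R5: 293.80 m
  R6: 412.30 m
  → nearest: R4 (250.64 m)
Q3 at (-142.32, -99.49):
  R4: 268.09 m
  R5: 121.09 m
  R6: 281.64 m
  → nearest: R5 (121.09 m)

Q1→R4; Q2→R4; Q3→R5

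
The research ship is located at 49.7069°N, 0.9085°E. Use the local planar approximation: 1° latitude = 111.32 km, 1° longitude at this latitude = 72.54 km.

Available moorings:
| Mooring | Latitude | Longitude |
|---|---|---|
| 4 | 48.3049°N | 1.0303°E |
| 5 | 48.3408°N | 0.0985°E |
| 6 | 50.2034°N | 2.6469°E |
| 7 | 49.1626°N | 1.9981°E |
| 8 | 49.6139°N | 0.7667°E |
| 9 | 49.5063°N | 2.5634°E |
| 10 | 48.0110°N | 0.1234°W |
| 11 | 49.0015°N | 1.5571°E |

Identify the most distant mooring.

Distances from 49.7069°N, 0.9085°E:
4: 156.3205 km
5: 163.0307 km
6: 137.6841 km
7: 99.5921 km
8: 14.5940 km
9: 122.1057 km
10: 203.0859 km
11: 91.5415 km
Maximum: 10 at 203.0859 km.

10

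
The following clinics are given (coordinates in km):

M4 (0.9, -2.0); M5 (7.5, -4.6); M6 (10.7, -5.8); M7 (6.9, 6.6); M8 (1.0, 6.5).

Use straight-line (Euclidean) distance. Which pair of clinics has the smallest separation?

Pairwise distances:
M4–M5: 7.09 km
M4–M6: 10.51 km
M4–M7: 10.49 km
M4–M8: 8.50 km
M5–M6: 3.42 km
M5–M7: 11.22 km
M5–M8: 12.86 km
M6–M7: 12.97 km
M6–M8: 15.66 km
M7–M8: 5.90 km
Closest pair: M5–M6 at 3.42 km.

M5 and M6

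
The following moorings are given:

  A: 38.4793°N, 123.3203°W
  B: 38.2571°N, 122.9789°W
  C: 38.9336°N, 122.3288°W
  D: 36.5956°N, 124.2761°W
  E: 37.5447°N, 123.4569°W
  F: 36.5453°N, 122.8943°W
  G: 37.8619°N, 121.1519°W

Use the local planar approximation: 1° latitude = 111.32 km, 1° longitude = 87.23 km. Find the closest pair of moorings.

A and B

Pairwise distances:
A–B: 38.7131 km
A–C: 100.1891 km
A–D: 225.6605 km
A–E: 104.7198 km
A–F: 218.4763 km
A–G: 201.2491 km
B–C: 94.2715 km
B–D: 216.8260 km
B–E: 89.5976 km
B–F: 190.7004 km
B–G: 165.3299 km
C–D: 310.7924 km
C–E: 183.2713 km
C–F: 270.4030 km
C–G: 157.3917 km
D–E: 127.5503 km
D–F: 120.6644 km
D–G: 306.8229 km
E–F: 121.5964 km
E–G: 204.1422 km
F–G: 211.1440 km
Closest pair: A–B at 38.7131 km.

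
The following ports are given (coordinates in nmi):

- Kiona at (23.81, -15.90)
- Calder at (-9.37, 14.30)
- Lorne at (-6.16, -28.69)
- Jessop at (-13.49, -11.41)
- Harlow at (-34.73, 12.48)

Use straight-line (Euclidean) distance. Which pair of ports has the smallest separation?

Lorne and Jessop

Pairwise distances:
Lorne–Jessop: 18.77 nmi
Calder–Harlow: 25.43 nmi
Calder–Jessop: 26.04 nmi
Jessop–Harlow: 31.97 nmi
Kiona–Lorne: 32.59 nmi
Kiona–Jessop: 37.57 nmi
Calder–Lorne: 43.11 nmi
Kiona–Calder: 44.87 nmi
Lorne–Harlow: 50.11 nmi
Kiona–Harlow: 65.06 nmi
Closest pair: Lorne–Jessop at 18.77 nmi.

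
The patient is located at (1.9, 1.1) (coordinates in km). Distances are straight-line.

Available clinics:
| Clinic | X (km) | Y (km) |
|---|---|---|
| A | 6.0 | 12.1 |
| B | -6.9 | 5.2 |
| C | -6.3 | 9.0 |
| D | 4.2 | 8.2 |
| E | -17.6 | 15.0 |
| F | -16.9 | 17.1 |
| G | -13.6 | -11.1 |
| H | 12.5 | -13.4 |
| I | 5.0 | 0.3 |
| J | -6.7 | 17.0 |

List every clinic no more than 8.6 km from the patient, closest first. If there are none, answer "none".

Distances from (1.9, 1.1):
A: √((4.1)² + (11.0)²) = √(16.810 + 121.000) = 11.7 km
B: √((-8.8)² + (4.1)²) = √(77.440 + 16.810) = 9.7 km
C: √((-8.2)² + (7.9)²) = √(67.240 + 62.410) = 11.4 km
D: √((2.3)² + (7.1)²) = √(5.290 + 50.410) = 7.5 km
E: √((-19.5)² + (13.9)²) = √(380.250 + 193.210) = 23.9 km
F: √((-18.8)² + (16.0)²) = √(353.440 + 256.000) = 24.7 km
G: √((-15.5)² + (-12.2)²) = √(240.250 + 148.840) = 19.7 km
H: √((10.6)² + (-14.5)²) = √(112.360 + 210.250) = 18.0 km
I: √((3.1)² + (-0.8)²) = √(9.610 + 0.640) = 3.2 km
J: √((-8.6)² + (15.9)²) = √(73.960 + 252.810) = 18.1 km
Threshold 8.6 km: I (3.2 km), D (7.5 km) are within range.

I, D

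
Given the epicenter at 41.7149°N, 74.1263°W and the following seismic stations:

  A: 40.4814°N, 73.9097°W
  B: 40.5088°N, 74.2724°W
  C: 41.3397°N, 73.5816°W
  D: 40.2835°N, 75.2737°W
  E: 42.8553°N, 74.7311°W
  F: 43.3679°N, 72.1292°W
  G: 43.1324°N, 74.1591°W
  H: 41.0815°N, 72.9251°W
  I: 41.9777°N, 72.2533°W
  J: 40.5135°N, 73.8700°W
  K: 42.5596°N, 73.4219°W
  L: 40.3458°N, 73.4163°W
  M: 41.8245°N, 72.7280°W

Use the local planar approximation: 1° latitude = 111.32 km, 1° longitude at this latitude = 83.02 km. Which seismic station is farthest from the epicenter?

Distances from 41.7149°N, 74.1263°W:
A: 138.4857 km
B: 134.8098 km
C: 61.5584 km
D: 185.6455 km
E: 136.5182 km
F: 247.6889 km
G: 157.8196 km
H: 122.1330 km
I: 158.2245 km
J: 135.4219 km
K: 110.7332 km
L: 163.4096 km
M: 116.7262 km
Maximum: F at 247.6889 km.

F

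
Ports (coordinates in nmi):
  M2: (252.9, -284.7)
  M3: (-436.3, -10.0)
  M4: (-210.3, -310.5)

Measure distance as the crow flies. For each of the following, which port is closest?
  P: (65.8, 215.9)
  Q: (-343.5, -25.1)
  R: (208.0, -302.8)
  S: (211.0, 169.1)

P at (65.8, 215.9):
  M2: 534.4 nmi
  M3: 550.6 nmi
  M4: 594.4 nmi
  → nearest: M2 (534.4 nmi)
Q at (-343.5, -25.1):
  M2: 650.4 nmi
  M3: 94.0 nmi
  M4: 315.0 nmi
  → nearest: M3 (94.0 nmi)
R at (208.0, -302.8):
  M2: 48.4 nmi
  M3: 707.7 nmi
  M4: 418.4 nmi
  → nearest: M2 (48.4 nmi)
S at (211.0, 169.1):
  M2: 455.7 nmi
  M3: 671.6 nmi
  M4: 638.4 nmi
  → nearest: M2 (455.7 nmi)

P→M2; Q→M3; R→M2; S→M2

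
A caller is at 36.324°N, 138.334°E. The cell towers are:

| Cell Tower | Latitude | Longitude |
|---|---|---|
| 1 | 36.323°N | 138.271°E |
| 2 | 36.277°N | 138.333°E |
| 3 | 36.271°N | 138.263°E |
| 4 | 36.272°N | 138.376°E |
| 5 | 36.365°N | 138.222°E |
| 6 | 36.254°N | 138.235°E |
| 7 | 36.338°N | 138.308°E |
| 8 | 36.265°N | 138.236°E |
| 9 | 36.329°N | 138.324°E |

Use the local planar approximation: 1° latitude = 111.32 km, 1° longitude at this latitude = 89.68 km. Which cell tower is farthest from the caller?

6

Distances from 36.324°N, 138.334°E:
1: 5.651 km
2: 5.233 km
3: 8.681 km
4: 6.906 km
5: 11.033 km
6: 11.813 km
7: 2.805 km
8: 10.972 km
9: 1.055 km
Maximum: 6 at 11.813 km.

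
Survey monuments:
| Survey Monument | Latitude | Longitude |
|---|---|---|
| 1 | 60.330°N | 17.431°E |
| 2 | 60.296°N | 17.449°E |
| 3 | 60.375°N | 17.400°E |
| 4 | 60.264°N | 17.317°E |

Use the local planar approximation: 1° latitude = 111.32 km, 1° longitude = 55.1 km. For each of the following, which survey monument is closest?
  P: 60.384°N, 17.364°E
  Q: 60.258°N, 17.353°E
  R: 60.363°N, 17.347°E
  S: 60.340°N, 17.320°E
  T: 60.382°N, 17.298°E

P at 60.384°N, 17.364°E:
  1: 7.0544 km
  2: 10.8582 km
  3: 2.2223 km
  4: 13.6071 km
  → nearest: 3 (2.2223 km)
Q at 60.258°N, 17.353°E:
  1: 9.0946 km
  2: 6.7730 km
  3: 13.2794 km
  4: 2.0930 km
  → nearest: 4 (2.0930 km)
R at 60.363°N, 17.347°E:
  1: 5.9091 km
  2: 9.3389 km
  3: 3.2113 km
  4: 11.1440 km
  → nearest: 3 (3.2113 km)
S at 60.340°N, 17.320°E:
  1: 6.2166 km
  2: 8.6321 km
  3: 5.8831 km
  4: 8.4619 km
  → nearest: 3 (5.8831 km)
T at 60.382°N, 17.298°E:
  1: 9.3388 km
  2: 12.6837 km
  3: 5.6740 km
  4: 13.1774 km
  → nearest: 3 (5.6740 km)

P→3; Q→4; R→3; S→3; T→3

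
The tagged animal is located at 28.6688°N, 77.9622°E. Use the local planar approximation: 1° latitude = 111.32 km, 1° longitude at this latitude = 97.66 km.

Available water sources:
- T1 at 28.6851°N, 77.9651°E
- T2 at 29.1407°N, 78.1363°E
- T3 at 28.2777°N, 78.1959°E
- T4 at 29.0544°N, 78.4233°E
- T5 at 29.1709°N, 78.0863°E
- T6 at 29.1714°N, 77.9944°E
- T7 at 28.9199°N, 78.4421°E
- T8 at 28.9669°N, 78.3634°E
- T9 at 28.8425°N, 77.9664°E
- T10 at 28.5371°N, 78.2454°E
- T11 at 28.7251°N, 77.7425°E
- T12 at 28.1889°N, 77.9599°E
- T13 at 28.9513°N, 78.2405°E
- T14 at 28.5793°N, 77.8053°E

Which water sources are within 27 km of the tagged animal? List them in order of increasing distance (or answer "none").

Distances from 28.6688°N, 77.9622°E:
T1: √((0.0163·111.32)² + (0.0029·97.66)²) = √(3.292468 + 0.080210) = 1.8365 km
T2: √((0.4719·111.32)² + (0.1741·97.66)²) = √(2759.601358 + 289.088611) = 55.2149 km
T3: √((-0.3911·111.32)² + (0.2337·97.66)²) = √(1895.492312 + 520.895811) = 49.1568 km
T4: √((0.3856·111.32)² + (0.4611·97.66)²) = √(1842.554938 + 2027.793303) = 62.2121 km
T5: √((0.5021·111.32)² + (0.1241·97.66)²) = √(3124.113748 + 146.884850) = 57.1926 km
T6: √((0.5026·111.32)² + (0.0322·97.66)²) = √(3130.338941 + 9.888836) = 56.0377 km
T7: √((0.2511·111.32)² + (0.4799·97.66)²) = √(781.339573 + 2196.518876) = 54.5698 km
T8: √((0.2981·111.32)² + (0.4012·97.66)²) = √(1101.210509 + 1535.165807) = 51.3457 km
T9: √((0.1737·111.32)² + (0.0042·97.66)²) = √(373.891879 + 0.168241) = 19.3406 km
T10: √((-0.1317·111.32)² + (0.2832·97.66)²) = √(214.940347 + 764.926907) = 31.3028 km
T11: √((0.0563·111.32)² + (-0.2197·97.66)²) = √(39.279250 + 460.355731) = 22.3525 km
T12: √((-0.4799·111.32)² + (-0.0023·97.66)²) = √(2853.960087 + 0.050453) = 53.4229 km
T13: √((0.2825·111.32)² + (0.2783·97.66)²) = √(988.970414 + 738.685974) = 41.5651 km
T14: √((-0.0895·111.32)² + (-0.1569·97.66)²) = √(99.264159 + 234.789855) = 18.2771 km
Threshold 27 km: T1 (1.8365 km), T14 (18.2771 km), T9 (19.3406 km), T11 (22.3525 km) are within range.

T1, T14, T9, T11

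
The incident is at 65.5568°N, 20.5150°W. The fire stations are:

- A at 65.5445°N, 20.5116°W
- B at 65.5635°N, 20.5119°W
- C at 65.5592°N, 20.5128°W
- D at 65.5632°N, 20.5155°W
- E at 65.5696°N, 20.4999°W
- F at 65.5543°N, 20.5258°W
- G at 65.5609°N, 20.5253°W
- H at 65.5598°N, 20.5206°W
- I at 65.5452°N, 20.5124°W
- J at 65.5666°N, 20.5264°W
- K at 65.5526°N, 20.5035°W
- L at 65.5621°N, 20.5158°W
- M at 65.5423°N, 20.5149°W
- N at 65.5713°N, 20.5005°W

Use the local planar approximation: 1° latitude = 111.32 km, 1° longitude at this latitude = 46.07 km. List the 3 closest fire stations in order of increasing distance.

Distances from 65.5568°N, 20.5150°W:
A: 1.3782 km
B: 0.7594 km
C: 0.2857 km
D: 0.7128 km
E: 1.5856 km
F: 0.5701 km
G: 0.6584 km
H: 0.4220 km
I: 1.2969 km
J: 1.2108 km
K: 0.7066 km
L: 0.5911 km
M: 1.6141 km
N: 1.7469 km
Sorted: C (0.2857 km) < H (0.4220 km) < F (0.5701 km) < L (0.5911 km) < G (0.6584 km) < …

C, H, F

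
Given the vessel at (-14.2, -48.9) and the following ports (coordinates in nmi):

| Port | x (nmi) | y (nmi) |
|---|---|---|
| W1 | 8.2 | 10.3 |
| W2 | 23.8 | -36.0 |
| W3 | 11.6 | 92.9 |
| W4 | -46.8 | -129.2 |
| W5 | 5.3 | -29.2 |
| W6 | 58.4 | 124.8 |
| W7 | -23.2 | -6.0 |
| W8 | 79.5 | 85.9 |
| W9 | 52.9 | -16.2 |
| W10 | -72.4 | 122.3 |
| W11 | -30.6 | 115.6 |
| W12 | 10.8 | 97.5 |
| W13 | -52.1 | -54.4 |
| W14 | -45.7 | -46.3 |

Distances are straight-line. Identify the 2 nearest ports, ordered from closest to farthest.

Distances from (-14.2, -48.9):
W1: √((22.4)² + (59.2)²) = √(501.760 + 3504.640) = 63.3 nmi
W2: √((38.0)² + (12.9)²) = √(1444.000 + 166.410) = 40.1 nmi
W3: √((25.8)² + (141.8)²) = √(665.640 + 20107.240) = 144.1 nmi
W4: √((-32.6)² + (-80.3)²) = √(1062.760 + 6448.090) = 86.7 nmi
W5: √((19.5)² + (19.7)²) = √(380.250 + 388.090) = 27.7 nmi
W6: √((72.6)² + (173.7)²) = √(5270.760 + 30171.690) = 188.3 nmi
W7: √((-9.0)² + (42.9)²) = √(81.000 + 1840.410) = 43.8 nmi
W8: √((93.7)² + (134.8)²) = √(8779.690 + 18171.040) = 164.2 nmi
W9: √((67.1)² + (32.7)²) = √(4502.410 + 1069.290) = 74.6 nmi
W10: √((-58.2)² + (171.2)²) = √(3387.240 + 29309.440) = 180.8 nmi
W11: √((-16.4)² + (164.5)²) = √(268.960 + 27060.250) = 165.3 nmi
W12: √((25.0)² + (146.4)²) = √(625.000 + 21432.960) = 148.5 nmi
W13: √((-37.9)² + (-5.5)²) = √(1436.410 + 30.250) = 38.3 nmi
W14: √((-31.5)² + (2.6)²) = √(992.250 + 6.760) = 31.6 nmi
Sorted: W5 (27.7 nmi) < W14 (31.6 nmi) < W13 (38.3 nmi) < W2 (40.1 nmi) < …

W5, W14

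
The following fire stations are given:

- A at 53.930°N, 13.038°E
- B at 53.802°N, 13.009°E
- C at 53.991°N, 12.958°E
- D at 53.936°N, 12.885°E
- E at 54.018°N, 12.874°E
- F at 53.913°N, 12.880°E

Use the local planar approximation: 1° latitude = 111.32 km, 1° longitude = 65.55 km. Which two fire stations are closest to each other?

Pairwise distances:
A–B: 14.375 km
A–C: 8.580 km
A–D: 10.051 km
A–E: 14.544 km
A–F: 10.528 km
B–C: 21.303 km
B–D: 16.988 km
B–E: 25.622 km
B–F: 14.973 km
C–D: 7.771 km
C–E: 6.273 km
C–F: 10.076 km
D–E: 9.157 km
D–F: 2.581 km
E–F: 11.695 km
Closest pair: D–F at 2.581 km.

D and F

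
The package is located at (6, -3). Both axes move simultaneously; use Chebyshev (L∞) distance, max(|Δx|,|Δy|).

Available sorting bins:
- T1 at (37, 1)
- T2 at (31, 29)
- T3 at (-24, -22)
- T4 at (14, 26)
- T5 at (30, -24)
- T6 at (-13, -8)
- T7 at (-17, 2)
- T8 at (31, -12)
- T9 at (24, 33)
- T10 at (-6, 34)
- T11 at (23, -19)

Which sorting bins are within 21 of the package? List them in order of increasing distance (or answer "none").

T11, T6

Distances from (6, -3):
T1: max(|31|, |4|) = 31
T2: max(|25|, |32|) = 32
T3: max(|-30|, |-19|) = 30
T4: max(|8|, |29|) = 29
T5: max(|24|, |-21|) = 24
T6: max(|-19|, |-5|) = 19
T7: max(|-23|, |5|) = 23
T8: max(|25|, |-9|) = 25
T9: max(|18|, |36|) = 36
T10: max(|-12|, |37|) = 37
T11: max(|17|, |-16|) = 17
Threshold 21: T11 (17), T6 (19) are within range.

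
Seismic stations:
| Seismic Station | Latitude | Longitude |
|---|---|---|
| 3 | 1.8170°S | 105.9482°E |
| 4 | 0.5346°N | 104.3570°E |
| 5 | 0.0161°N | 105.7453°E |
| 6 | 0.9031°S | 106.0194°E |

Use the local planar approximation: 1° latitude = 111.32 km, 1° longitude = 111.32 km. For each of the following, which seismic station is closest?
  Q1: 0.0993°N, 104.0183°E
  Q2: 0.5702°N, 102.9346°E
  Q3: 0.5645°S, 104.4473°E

Q1 at 0.0993°N, 104.0183°E:
  3: √((-1.9163·111.32)² + (1.9299·111.32)²) = √(45506.495833 + 46154.707983) = 302.7560 km
  4: √((0.4353·111.32)² + (0.3387·111.32)²) = √(2348.138610 + 1421.597950) = 61.3982 km
  5: √((-0.0832·111.32)² + (1.7270·111.32)²) = √(85.781384 + 36959.924080) = 192.4726 km
  6: √((-1.0024·111.32)² + (2.0011·111.32)²) = √(12451.696062 + 49623.110021) = 249.1482 km
  → nearest: 4 (61.3982 km)
Q2 at 0.5702°N, 102.9346°E:
  3: √((-2.3872·111.32)² + (3.0136·111.32)²) = √(70619.397324 + 112542.772470) = 427.9745 km
  4: √((-0.0356·111.32)² + (1.4224·111.32)²) = √(15.705306 + 25072.052157) = 158.3912 km
  5: √((-0.5541·111.32)² + (2.8107·111.32)²) = √(3804.719950 + 97898.352365) = 318.9092 km
  6: √((-1.4733·111.32)² + (3.0848·111.32)²) = √(26898.544028 + 117923.516045) = 380.5549 km
  → nearest: 4 (158.3912 km)
Q3 at 0.5645°S, 104.4473°E:
  3: √((-1.2525·111.32)² + (1.5009·111.32)²) = √(19440.250841 + 27915.789222) = 217.6144 km
  4: √((1.0991·111.32)² + (-0.0903·111.32)²) = √(14969.965900 + 101.046644) = 122.7641 km
  5: √((0.5806·111.32)² + (1.2980·111.32)²) = √(4177.346096 + 20878.331084) = 158.2899 km
  6: √((-0.3386·111.32)² + (1.5721·111.32)²) = √(1420.758630 + 30627.160238) = 179.0193 km
  → nearest: 4 (122.7641 km)

Q1→4; Q2→4; Q3→4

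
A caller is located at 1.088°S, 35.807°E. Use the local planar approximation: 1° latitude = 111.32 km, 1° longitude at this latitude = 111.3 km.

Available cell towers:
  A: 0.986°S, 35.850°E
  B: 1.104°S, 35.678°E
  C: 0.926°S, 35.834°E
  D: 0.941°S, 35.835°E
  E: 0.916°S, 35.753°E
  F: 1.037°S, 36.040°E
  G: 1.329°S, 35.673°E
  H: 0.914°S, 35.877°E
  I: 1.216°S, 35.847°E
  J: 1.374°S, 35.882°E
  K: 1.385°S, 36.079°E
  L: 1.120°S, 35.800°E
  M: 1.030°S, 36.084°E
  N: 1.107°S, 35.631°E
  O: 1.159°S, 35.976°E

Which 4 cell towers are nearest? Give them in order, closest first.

L, A, B, I

Distances from 1.088°S, 35.807°E:
A: √((0.102·111.32)² + (0.043·111.3)²) = √(128.92785 + 22.90484) = 12.322 km
B: √((-0.016·111.32)² + (-0.129·111.3)²) = √(3.17239 + 206.14355) = 14.468 km
C: √((0.162·111.32)² + (0.027·111.3)²) = √(325.21939 + 9.03063) = 18.283 km
D: √((0.147·111.32)² + (0.028·111.3)²) = √(267.78181 + 9.71195) = 16.658 km
E: √((0.172·111.32)² + (-0.054·111.3)²) = √(366.60914 + 36.12250) = 20.068 km
F: √((0.051·111.32)² + (0.233·111.3)²) = √(32.23196 + 672.51530) = 26.547 km
G: √((-0.241·111.32)² + (-0.134·111.3)²) = √(719.74802 + 222.43336) = 30.695 km
H: √((0.174·111.32)² + (0.070·111.3)²) = √(375.18450 + 60.69968) = 20.878 km
I: √((-0.128·111.32)² + (0.040·111.3)²) = √(203.03286 + 19.82030) = 14.928 km
J: √((-0.286·111.32)² + (0.075·111.3)²) = √(1013.62768 + 69.68076) = 32.914 km
K: √((-0.297·111.32)² + (0.272·111.3)²) = √(1093.09849 + 916.49086) = 44.828 km
L: √((-0.032·111.32)² + (-0.007·111.3)²) = √(12.68955 + 0.60700) = 3.646 km
M: √((0.058·111.32)² + (0.277·111.3)²) = √(41.68717 + 950.49507) = 31.499 km
N: √((-0.019·111.32)² + (-0.176·111.3)²) = √(4.47356 + 383.72109) = 19.703 km
O: √((-0.071·111.32)² + (0.169·111.3)²) = √(62.46879 + 353.80481) = 20.403 km
Sorted: L (3.646 km) < A (12.322 km) < B (14.468 km) < I (14.928 km) < D (16.658 km) < C (18.283 km) < …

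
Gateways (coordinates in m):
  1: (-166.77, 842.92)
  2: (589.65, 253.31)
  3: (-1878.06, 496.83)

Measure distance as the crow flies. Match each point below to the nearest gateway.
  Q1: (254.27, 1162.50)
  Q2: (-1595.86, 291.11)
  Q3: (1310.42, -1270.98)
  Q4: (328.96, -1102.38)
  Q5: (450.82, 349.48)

Q1 at (254.27, 1162.50):
  1: 528.59 m
  2: 969.07 m
  3: 2233.82 m
  → nearest: 1 (528.59 m)
Q2 at (-1595.86, 291.11):
  1: 1531.92 m
  2: 2185.84 m
  3: 349.22 m
  → nearest: 3 (349.22 m)
Q3 at (1310.42, -1270.98):
  1: 2578.89 m
  2: 1686.11 m
  3: 3645.76 m
  → nearest: 2 (1686.11 m)
Q4 at (328.96, -1102.38):
  1: 2007.47 m
  2: 1380.53 m
  3: 2725.51 m
  → nearest: 2 (1380.53 m)
Q5 at (450.82, 349.48):
  1: 790.51 m
  2: 168.89 m
  3: 2333.54 m
  → nearest: 2 (168.89 m)

Q1→1; Q2→3; Q3→2; Q4→2; Q5→2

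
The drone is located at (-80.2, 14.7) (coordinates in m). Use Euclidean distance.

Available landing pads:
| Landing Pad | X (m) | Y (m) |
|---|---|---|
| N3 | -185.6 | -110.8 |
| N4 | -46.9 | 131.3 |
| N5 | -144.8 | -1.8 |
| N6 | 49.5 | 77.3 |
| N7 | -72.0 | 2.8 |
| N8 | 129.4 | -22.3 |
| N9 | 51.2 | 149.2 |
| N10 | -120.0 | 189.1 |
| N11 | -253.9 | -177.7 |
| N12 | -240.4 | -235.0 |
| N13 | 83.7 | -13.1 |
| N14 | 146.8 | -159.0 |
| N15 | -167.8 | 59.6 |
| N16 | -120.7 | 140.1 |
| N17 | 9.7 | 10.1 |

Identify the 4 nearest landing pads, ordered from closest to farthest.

Distances from (-80.2, 14.7):
N3: 163.9 m
N4: 121.3 m
N5: 66.7 m
N6: 144.0 m
N7: 14.5 m
N8: 212.8 m
N9: 188.0 m
N10: 178.9 m
N11: 259.2 m
N12: 296.7 m
N13: 166.2 m
N14: 285.8 m
N15: 98.4 m
N16: 131.8 m
N17: 90.0 m
Sorted: N7 (14.5 m) < N5 (66.7 m) < N17 (90.0 m) < N15 (98.4 m) < N4 (121.3 m) < N16 (131.8 m) < …

N7, N5, N17, N15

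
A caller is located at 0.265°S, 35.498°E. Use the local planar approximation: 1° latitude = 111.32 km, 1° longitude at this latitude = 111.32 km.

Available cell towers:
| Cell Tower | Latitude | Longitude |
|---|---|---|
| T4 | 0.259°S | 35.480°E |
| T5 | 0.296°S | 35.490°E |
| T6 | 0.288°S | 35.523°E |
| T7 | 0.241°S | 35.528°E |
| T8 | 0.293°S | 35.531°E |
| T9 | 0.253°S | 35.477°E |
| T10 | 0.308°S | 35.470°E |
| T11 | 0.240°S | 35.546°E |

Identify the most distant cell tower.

Distances from 0.265°S, 35.498°E:
T4: √((0.006·111.32)² + (-0.018·111.32)²) = √(0.44612 + 4.01505) = 2.112 km
T5: √((-0.031·111.32)² + (-0.008·111.32)²) = √(11.90885 + 0.79310) = 3.564 km
T6: √((-0.023·111.32)² + (0.025·111.32)²) = √(6.55544 + 7.74509) = 3.782 km
T7: √((0.024·111.32)² + (0.030·111.32)²) = √(7.13787 + 11.15293) = 4.277 km
T8: √((-0.028·111.32)² + (0.033·111.32)²) = √(9.71544 + 13.49504) = 4.818 km
T9: √((0.012·111.32)² + (-0.021·111.32)²) = √(1.78447 + 5.46493) = 2.692 km
T10: √((-0.043·111.32)² + (-0.028·111.32)²) = √(22.91307 + 9.71544) = 5.712 km
T11: √((0.025·111.32)² + (0.048·111.32)²) = √(7.74509 + 28.55150) = 6.025 km
Maximum: T11 at 6.025 km.

T11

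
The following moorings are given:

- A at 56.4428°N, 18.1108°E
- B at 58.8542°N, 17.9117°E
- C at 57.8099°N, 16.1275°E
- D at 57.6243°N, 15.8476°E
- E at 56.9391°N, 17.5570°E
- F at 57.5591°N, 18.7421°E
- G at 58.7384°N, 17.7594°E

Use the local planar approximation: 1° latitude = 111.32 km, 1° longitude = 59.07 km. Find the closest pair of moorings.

B and G

Pairwise distances:
B–G: √((-0.1158·111.32)² + (-0.1523·59.07)²) = √(166.174168 + 80.934511) = 15.7197 km
C–D: √((-0.1856·111.32)² + (-0.2799·59.07)²) = √(426.876590 + 273.363004) = 26.4620 km
A–E: √((0.4963·111.32)² + (-0.5538·59.07)²) = √(3052.354322 + 1070.138145) = 64.2066 km
E–F: √((0.6200·111.32)² + (1.1851·59.07)²) = √(4763.539539 + 4900.539995) = 98.3061 km
D–E: √((-0.6852·111.32)² + (1.7094·59.07)²) = √(5818.098960 + 10195.800779) = 126.5460 km
C–E: √((-0.8708·111.32)² + (1.4295·59.07)²) = √(9396.870376 + 7130.209018) = 128.5577 km
A–F: √((1.1163·111.32)² + (0.6313·59.07)²) = √(15442.166999 + 1390.610552) = 129.7412 km
C–G: √((0.9285·111.32)² + (1.6319·59.07)²) = √(10683.417767 + 9292.253016) = 141.3353 km
F–G: √((1.1793·111.32)² + (-0.9827·59.07)²) = √(17234.353331 + 3369.580637) = 143.5407 km
B–F: √((-1.2951·111.32)² + (0.8304·59.07)²) = √(20785.142297 + 2406.072020) = 152.2866 km
B–C: √((-1.0443·111.32)² + (-1.7842·59.07)²) = √(13514.405672 + 11107.619949) = 156.9141 km
C–F: √((-0.2508·111.32)² + (2.6146·59.07)²) = √(779.473688 + 23853.079487) = 156.9476 km
D–G: √((1.1141·111.32)² + (1.9118·59.07)²) = √(15381.360243 + 12753.190772) = 167.7336 km
D–F: √((-0.0652·111.32)² + (2.8945·59.07)²) = √(52.679493 + 29233.515809) = 171.1321 km
B–D: √((-1.2299·111.32)² + (-2.0641·59.07)²) = √(18745.023894 + 14866.043847) = 183.3332 km
A–D: √((1.1815·111.32)² + (-2.2632·59.07)²) = √(17298.715144 + 17872.273861) = 187.5393 km
A–C: √((1.3671·111.32)² + (-1.9833·59.07)²) = √(23160.448325 + 13724.949826) = 192.0557 km
E–G: √((1.7993·111.32)² + (0.2024·59.07)²) = √(40119.319249 + 142.940388) = 200.6546 km
B–E: √((-1.9151·111.32)² + (-0.3547·59.07)²) = √(45449.520727 + 438.991710) = 214.2160 km
A–G: √((2.2956·111.32)² + (-0.3514·59.07)²) = √(65303.856246 + 430.861269) = 256.3878 km
A–B: √((2.4114·111.32)² + (-0.1991·59.07)²) = √(72058.448739 + 138.317287) = 268.6946 km
Closest pair: B–G at 15.7197 km.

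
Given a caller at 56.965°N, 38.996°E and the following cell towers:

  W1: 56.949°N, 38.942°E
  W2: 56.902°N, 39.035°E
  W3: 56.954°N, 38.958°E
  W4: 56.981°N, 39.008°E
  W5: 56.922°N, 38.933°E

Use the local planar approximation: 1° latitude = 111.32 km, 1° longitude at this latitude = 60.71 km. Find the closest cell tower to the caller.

W4

Distances from 56.965°N, 38.996°E:
W1: 3.731 km
W2: 7.402 km
W3: 2.612 km
W4: 1.924 km
W5: 6.127 km
Minimum: W4 at 1.924 km.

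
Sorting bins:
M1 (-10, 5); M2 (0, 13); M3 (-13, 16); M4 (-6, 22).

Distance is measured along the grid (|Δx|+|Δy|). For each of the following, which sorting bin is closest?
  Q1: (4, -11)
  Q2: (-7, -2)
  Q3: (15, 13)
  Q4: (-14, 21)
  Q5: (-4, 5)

Q1→M2; Q2→M1; Q3→M2; Q4→M3; Q5→M1

Q1 at (4, -11):
  M1: |-14| + |16| = 14 + 16 = 30
  M2: |-4| + |24| = 4 + 24 = 28
  M3: |-17| + |27| = 17 + 27 = 44
  M4: |-10| + |33| = 10 + 33 = 43
  → nearest: M2 (28)
Q2 at (-7, -2):
  M1: |-3| + |7| = 3 + 7 = 10
  M2: |7| + |15| = 7 + 15 = 22
  M3: |-6| + |18| = 6 + 18 = 24
  M4: |1| + |24| = 1 + 24 = 25
  → nearest: M1 (10)
Q3 at (15, 13):
  M1: |-25| + |-8| = 25 + 8 = 33
  M2: |-15| + |0| = 15 + 0 = 15
  M3: |-28| + |3| = 28 + 3 = 31
  M4: |-21| + |9| = 21 + 9 = 30
  → nearest: M2 (15)
Q4 at (-14, 21):
  M1: |4| + |-16| = 4 + 16 = 20
  M2: |14| + |-8| = 14 + 8 = 22
  M3: |1| + |-5| = 1 + 5 = 6
  M4: |8| + |1| = 8 + 1 = 9
  → nearest: M3 (6)
Q5 at (-4, 5):
  M1: |-6| + |0| = 6 + 0 = 6
  M2: |4| + |8| = 4 + 8 = 12
  M3: |-9| + |11| = 9 + 11 = 20
  M4: |-2| + |17| = 2 + 17 = 19
  → nearest: M1 (6)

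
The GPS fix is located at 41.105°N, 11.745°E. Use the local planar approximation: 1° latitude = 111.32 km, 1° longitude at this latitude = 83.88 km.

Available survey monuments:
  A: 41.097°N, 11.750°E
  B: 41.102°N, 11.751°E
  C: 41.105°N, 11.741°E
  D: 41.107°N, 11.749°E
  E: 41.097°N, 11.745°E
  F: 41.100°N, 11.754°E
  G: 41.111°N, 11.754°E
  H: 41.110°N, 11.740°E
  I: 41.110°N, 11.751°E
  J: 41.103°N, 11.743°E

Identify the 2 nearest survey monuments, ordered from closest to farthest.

Distances from 41.105°N, 11.745°E:
A: √((-0.008·111.32)² + (0.005·83.88)²) = √(0.79310 + 0.17590) = 0.984 km
B: √((-0.003·111.32)² + (0.006·83.88)²) = √(0.11153 + 0.25329) = 0.604 km
C: √((0.000·111.32)² + (-0.004·83.88)²) = √(0.00000 + 0.11257) = 0.336 km
D: √((0.002·111.32)² + (0.004·83.88)²) = √(0.04957 + 0.11257) = 0.403 km
E: √((-0.008·111.32)² + (0.000·83.88)²) = √(0.79310 + 0.00000) = 0.891 km
F: √((-0.005·111.32)² + (0.009·83.88)²) = √(0.30980 + 0.56990) = 0.938 km
G: √((0.006·111.32)² + (0.009·83.88)²) = √(0.44612 + 0.56990) = 1.008 km
H: √((0.005·111.32)² + (-0.005·83.88)²) = √(0.30980 + 0.17590) = 0.697 km
I: √((0.005·111.32)² + (0.006·83.88)²) = √(0.30980 + 0.25329) = 0.750 km
J: √((-0.002·111.32)² + (-0.002·83.88)²) = √(0.04957 + 0.02814) = 0.279 km
Sorted: J (0.279 km) < C (0.336 km) < D (0.403 km) < B (0.604 km) < …

J, C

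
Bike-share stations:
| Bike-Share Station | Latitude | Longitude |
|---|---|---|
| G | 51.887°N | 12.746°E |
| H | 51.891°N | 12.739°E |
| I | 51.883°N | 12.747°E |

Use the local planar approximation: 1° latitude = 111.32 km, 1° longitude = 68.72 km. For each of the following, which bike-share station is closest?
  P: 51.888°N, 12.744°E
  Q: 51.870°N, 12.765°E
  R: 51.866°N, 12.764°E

P→G; Q→I; R→I

P at 51.888°N, 12.744°E:
  G: √((-0.001·111.32)² + (0.002·68.72)²) = √(0.01239 + 0.01889) = 0.177 km
  H: √((0.003·111.32)² + (-0.005·68.72)²) = √(0.11153 + 0.11806) = 0.479 km
  I: √((-0.005·111.32)² + (0.003·68.72)²) = √(0.30980 + 0.04250) = 0.594 km
  → nearest: G (0.177 km)
Q at 51.870°N, 12.765°E:
  G: √((0.017·111.32)² + (-0.019·68.72)²) = √(3.58133 + 1.70480) = 2.299 km
  H: √((0.021·111.32)² + (-0.026·68.72)²) = √(5.46493 + 3.19237) = 2.942 km
  I: √((0.013·111.32)² + (-0.018·68.72)²) = √(2.09427 + 1.53007) = 1.904 km
  → nearest: I (1.904 km)
R at 51.866°N, 12.764°E:
  G: √((0.021·111.32)² + (-0.018·68.72)²) = √(5.46493 + 1.53007) = 2.645 km
  H: √((0.025·111.32)² + (-0.025·68.72)²) = √(7.74509 + 2.95152) = 3.271 km
  I: √((0.017·111.32)² + (-0.017·68.72)²) = √(3.58133 + 1.36478) = 2.224 km
  → nearest: I (2.224 km)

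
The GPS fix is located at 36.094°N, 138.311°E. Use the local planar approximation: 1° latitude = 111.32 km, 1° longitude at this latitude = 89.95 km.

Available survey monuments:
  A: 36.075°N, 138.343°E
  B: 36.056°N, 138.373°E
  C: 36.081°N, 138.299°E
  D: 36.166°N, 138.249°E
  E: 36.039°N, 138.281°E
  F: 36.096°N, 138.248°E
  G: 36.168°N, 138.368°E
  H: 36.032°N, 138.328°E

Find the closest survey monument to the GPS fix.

Distances from 36.094°N, 138.311°E:
A: 3.572 km
B: 7.000 km
C: 1.805 km
D: 9.764 km
E: 6.691 km
F: 5.671 km
G: 9.703 km
H: 7.069 km
Minimum: C at 1.805 km.

C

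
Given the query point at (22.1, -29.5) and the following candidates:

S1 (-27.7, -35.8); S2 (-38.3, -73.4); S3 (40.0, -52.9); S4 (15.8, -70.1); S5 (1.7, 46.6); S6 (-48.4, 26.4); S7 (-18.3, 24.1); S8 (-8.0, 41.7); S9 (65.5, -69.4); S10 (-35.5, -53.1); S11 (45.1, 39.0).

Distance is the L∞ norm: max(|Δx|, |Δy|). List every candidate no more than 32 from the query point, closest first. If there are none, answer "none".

Distances from (22.1, -29.5):
S1: 49.8
S2: 60.4
S3: 23.4
S4: 40.6
S5: 76.1
S6: 70.5
S7: 53.6
S8: 71.2
S9: 43.4
S10: 57.6
S11: 68.5
Threshold 32: S3 (23.4) is within range.

S3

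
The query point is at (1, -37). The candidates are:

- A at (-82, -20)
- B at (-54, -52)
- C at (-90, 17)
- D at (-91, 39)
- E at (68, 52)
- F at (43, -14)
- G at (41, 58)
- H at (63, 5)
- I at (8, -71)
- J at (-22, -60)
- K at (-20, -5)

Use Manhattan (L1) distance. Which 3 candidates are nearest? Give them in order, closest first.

Distances from (1, -37):
A: |-83| + |17| = 83 + 17 = 100
B: |-55| + |-15| = 55 + 15 = 70
C: |-91| + |54| = 91 + 54 = 145
D: |-92| + |76| = 92 + 76 = 168
E: |67| + |89| = 67 + 89 = 156
F: |42| + |23| = 42 + 23 = 65
G: |40| + |95| = 40 + 95 = 135
H: |62| + |42| = 62 + 42 = 104
I: |7| + |-34| = 7 + 34 = 41
J: |-23| + |-23| = 23 + 23 = 46
K: |-21| + |32| = 21 + 32 = 53
Sorted: I (41) < J (46) < K (53) < F (65) < B (70) < …

I, J, K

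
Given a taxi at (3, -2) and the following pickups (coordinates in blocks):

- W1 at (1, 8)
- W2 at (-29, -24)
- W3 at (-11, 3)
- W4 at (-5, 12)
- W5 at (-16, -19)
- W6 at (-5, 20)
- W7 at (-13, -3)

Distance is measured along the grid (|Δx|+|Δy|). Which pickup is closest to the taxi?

W1

Distances from (3, -2):
W1: |-2| + |10| = 2 + 10 = 12 blocks
W2: |-32| + |-22| = 32 + 22 = 54 blocks
W3: |-14| + |5| = 14 + 5 = 19 blocks
W4: |-8| + |14| = 8 + 14 = 22 blocks
W5: |-19| + |-17| = 19 + 17 = 36 blocks
W6: |-8| + |22| = 8 + 22 = 30 blocks
W7: |-16| + |-1| = 16 + 1 = 17 blocks
Minimum: W1 at 12 blocks.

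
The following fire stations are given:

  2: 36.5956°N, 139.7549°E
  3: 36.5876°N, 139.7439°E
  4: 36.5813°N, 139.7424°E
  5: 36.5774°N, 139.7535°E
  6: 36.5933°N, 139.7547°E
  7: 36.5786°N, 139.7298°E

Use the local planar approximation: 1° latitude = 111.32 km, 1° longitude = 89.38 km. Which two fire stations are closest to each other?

Pairwise distances:
2–3: 1.3266 km
2–4: 1.9448 km
2–5: 2.0299 km
2–6: 0.2567 km
2–7: 2.9350 km
3–4: 0.7140 km
3–5: 1.4232 km
3–6: 1.1552 km
3–7: 1.6100 km
4–5: 1.0830 km
4–6: 1.7301 km
4–7: 1.1656 km
5–6: 1.7732 km
5–7: 2.1225 km
6–7: 2.7624 km
Closest pair: 2–6 at 0.2567 km.

2 and 6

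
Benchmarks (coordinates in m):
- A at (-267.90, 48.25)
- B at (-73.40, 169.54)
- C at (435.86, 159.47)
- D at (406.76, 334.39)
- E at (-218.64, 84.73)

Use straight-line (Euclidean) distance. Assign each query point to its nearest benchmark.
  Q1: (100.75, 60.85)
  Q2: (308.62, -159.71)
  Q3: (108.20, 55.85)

Q1→B; Q2→C; Q3→B

Q1 at (100.75, 60.85):
  A: √((-368.65)² + (-12.60)²) = √(135902.8225 + 158.7600) = 368.87 m
  B: √((-174.15)² + (108.69)²) = √(30328.2225 + 11813.5161) = 205.28 m
  C: √((335.11)² + (98.62)²) = √(112298.7121 + 9725.9044) = 349.32 m
  D: √((306.01)² + (273.54)²) = √(93642.1201 + 74824.1316) = 410.45 m
  E: √((-319.39)² + (23.88)²) = √(102009.9721 + 570.2544) = 320.28 m
  → nearest: B (205.28 m)
Q2 at (308.62, -159.71):
  A: √((-576.52)² + (207.96)²) = √(332375.3104 + 43247.3616) = 612.88 m
  B: √((-382.02)² + (329.25)²) = √(145939.2804 + 108405.5625) = 504.33 m
  C: √((127.24)² + (319.18)²) = √(16190.0176 + 101875.8724) = 343.61 m
  D: √((98.14)² + (494.10)²) = √(9631.4596 + 244134.8100) = 503.75 m
  E: √((-527.26)² + (244.44)²) = √(278003.1076 + 59750.9136) = 581.17 m
  → nearest: C (343.61 m)
Q3 at (108.20, 55.85):
  A: √((-376.10)² + (-7.60)²) = √(141451.2100 + 57.7600) = 376.18 m
  B: √((-181.60)² + (113.69)²) = √(32978.5600 + 12925.4161) = 214.25 m
  C: √((327.66)² + (103.62)²) = √(107361.0756 + 10737.1044) = 343.65 m
  D: √((298.56)² + (278.54)²) = √(89138.0736 + 77584.5316) = 408.32 m
  E: √((-326.84)² + (28.88)²) = √(106824.3856 + 834.0544) = 328.11 m
  → nearest: B (214.25 m)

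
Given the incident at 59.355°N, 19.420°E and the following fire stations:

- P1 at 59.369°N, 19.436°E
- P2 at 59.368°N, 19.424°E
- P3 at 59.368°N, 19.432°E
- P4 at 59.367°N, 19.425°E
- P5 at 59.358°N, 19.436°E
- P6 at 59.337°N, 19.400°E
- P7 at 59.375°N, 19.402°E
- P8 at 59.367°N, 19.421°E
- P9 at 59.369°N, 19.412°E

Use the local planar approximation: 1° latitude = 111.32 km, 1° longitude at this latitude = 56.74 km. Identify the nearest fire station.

Distances from 59.355°N, 19.420°E:
P1: √((0.014·111.32)² + (0.016·56.74)²) = √(2.42886 + 0.82417) = 1.804 km
P2: √((0.013·111.32)² + (0.004·56.74)²) = √(2.09427 + 0.05151) = 1.465 km
P3: √((0.013·111.32)² + (0.012·56.74)²) = √(2.09427 + 0.46360) = 1.599 km
P4: √((0.012·111.32)² + (0.005·56.74)²) = √(1.78447 + 0.08049) = 1.366 km
P5: √((0.003·111.32)² + (0.016·56.74)²) = √(0.11153 + 0.82417) = 0.967 km
P6: √((-0.018·111.32)² + (-0.020·56.74)²) = √(4.01505 + 1.28777) = 2.303 km
P7: √((0.020·111.32)² + (-0.018·56.74)²) = √(4.95686 + 1.04309) = 2.449 km
P8: √((0.012·111.32)² + (0.001·56.74)²) = √(1.78447 + 0.00322) = 1.337 km
P9: √((0.014·111.32)² + (-0.008·56.74)²) = √(2.42886 + 0.20604) = 1.623 km
Minimum: P5 at 0.967 km.

P5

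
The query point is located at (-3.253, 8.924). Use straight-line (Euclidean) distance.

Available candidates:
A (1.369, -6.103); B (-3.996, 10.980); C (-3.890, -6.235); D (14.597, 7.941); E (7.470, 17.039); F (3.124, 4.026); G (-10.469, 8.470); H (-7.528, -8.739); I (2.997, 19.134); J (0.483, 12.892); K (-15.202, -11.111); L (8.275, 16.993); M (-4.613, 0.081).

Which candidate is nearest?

Distances from (-3.253, 8.924):
A: 15.722
B: 2.186
C: 15.172
D: 17.877
E: 13.448
F: 8.041
G: 7.230
H: 18.173
I: 11.971
J: 5.450
K: 23.328
L: 14.071
M: 8.947
Minimum: B at 2.186.

B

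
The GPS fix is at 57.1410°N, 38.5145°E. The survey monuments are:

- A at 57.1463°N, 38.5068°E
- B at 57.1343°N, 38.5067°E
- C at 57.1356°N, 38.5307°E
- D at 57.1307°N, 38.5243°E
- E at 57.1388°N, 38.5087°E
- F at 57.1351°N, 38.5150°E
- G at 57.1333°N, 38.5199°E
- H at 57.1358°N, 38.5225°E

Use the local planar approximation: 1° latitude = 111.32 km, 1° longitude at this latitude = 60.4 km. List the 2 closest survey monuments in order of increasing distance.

E, F

Distances from 57.1410°N, 38.5145°E:
A: √((0.0053·111.32)² + (-0.0077·60.4)²) = √(0.348095 + 0.216299) = 0.7513 km
B: √((-0.0067·111.32)² + (-0.0078·60.4)²) = √(0.556283 + 0.221954) = 0.8822 km
C: √((-0.0054·111.32)² + (0.0162·60.4)²) = √(0.361355 + 0.957423) = 1.1484 km
D: √((-0.0103·111.32)² + (0.0098·60.4)²) = √(1.314682 + 0.350369) = 1.2904 km
E: √((-0.0022·111.32)² + (-0.0058·60.4)²) = √(0.059978 + 0.122724) = 0.4274 km
F: √((-0.0059·111.32)² + (0.0005·60.4)²) = √(0.431370 + 0.000912) = 0.6575 km
G: √((-0.0077·111.32)² + (0.0054·60.4)²) = √(0.734730 + 0.106380) = 0.9171 km
H: √((-0.0052·111.32)² + (0.0080·60.4)²) = √(0.335084 + 0.233482) = 0.7540 km
Sorted: E (0.4274 km) < F (0.6575 km) < A (0.7513 km) < H (0.7540 km) < …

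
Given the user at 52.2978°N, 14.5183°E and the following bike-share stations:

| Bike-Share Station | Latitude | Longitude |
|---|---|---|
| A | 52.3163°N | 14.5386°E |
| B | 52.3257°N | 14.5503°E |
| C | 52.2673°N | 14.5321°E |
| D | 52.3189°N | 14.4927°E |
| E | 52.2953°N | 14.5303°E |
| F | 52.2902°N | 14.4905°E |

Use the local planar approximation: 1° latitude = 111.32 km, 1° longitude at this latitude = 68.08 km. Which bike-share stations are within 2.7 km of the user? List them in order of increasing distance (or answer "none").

Distances from 52.2978°N, 14.5183°E:
A: √((0.0185·111.32)² + (0.0203·68.08)²) = √(4.241211 + 1.909990) = 2.4802 km
B: √((0.0279·111.32)² + (0.0320·68.08)²) = √(9.646168 + 4.746124) = 3.7937 km
C: √((-0.0305·111.32)² + (0.0138·68.08)²) = √(11.527790 + 0.882668) = 3.5228 km
D: √((0.0211·111.32)² + (-0.0256·68.08)²) = √(5.517106 + 3.037519) = 2.9248 km
E: √((-0.0025·111.32)² + (0.0120·68.08)²) = √(0.077451 + 0.667424) = 0.8631 km
F: √((-0.0076·111.32)² + (-0.0278·68.08)²) = √(0.715770 + 3.582026) = 2.0731 km
Threshold 2.7 km: E (0.8631 km), F (2.0731 km), A (2.4802 km) are within range.

E, F, A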